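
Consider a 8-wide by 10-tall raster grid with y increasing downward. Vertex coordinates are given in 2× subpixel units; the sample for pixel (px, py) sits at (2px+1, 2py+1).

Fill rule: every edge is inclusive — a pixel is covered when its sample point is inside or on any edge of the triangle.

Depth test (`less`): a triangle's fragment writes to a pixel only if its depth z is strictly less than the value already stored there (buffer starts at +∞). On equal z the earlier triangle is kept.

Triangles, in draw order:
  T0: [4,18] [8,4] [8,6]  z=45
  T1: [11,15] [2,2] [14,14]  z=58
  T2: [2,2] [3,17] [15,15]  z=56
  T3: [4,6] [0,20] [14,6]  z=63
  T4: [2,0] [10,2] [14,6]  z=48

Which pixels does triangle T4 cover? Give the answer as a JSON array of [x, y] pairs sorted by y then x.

T0:
  2·area = 8
  edge (4, 18)→(8, 4): d=(4,-14) inclusive
  edge (8, 4)→(8, 6): d=(0,2) inclusive
  edge (8, 6)→(4, 18): d=(-4,12) inclusive
    (4,1)@(9, 3): e=[10,-2,0] → .  [on edge]
    (3,4)@(7, 9): e=[6,2,0] → X  [on edge]
    (4,4)@(9, 9): e=[34,-2,-24] → .
    (3,5)@(7, 11): e=[14,2,-8] → .
    (2,7)@(5, 15): e=[2,6,0] → X  [on edge]
    (3,7)@(7, 15): e=[30,2,-24] → .
    (2,8)@(5, 17): e=[10,6,-8] → .
  covered (2 px):
    . . . . . . . .
    . . . . . . . .
    . . . . . . . .
    . . . . . . . .
    . . . X . . . .
    . . . . . . . .
    . . . . . . . .
    . . X . . . . .
    . . . . . . . .
    . . . . . . . .
T1:
  2·area = 48
  edge (11, 15)→(2, 2): d=(-9,-13) inclusive
  edge (2, 2)→(14, 14): d=(12,12) inclusive
  edge (14, 14)→(11, 15): d=(-3,1) inclusive
    (0,0)@(1, 1): e=[-4,0,52] → .  [on edge]
    (1,1)@(3, 3): e=[4,0,44] → X  [on edge]
    (2,1)@(5, 3): e=[30,-24,42] → .
    (1,2)@(3, 5): e=[-14,24,38] → .
    (2,2)@(5, 5): e=[12,0,36] → X  [on edge]
    (3,2)@(7, 5): e=[38,-24,34] → .
    (2,3)@(5, 7): e=[-6,24,30] → .
    (3,3)@(7, 7): e=[20,0,28] → X  [on edge]
    (4,3)@(9, 7): e=[46,-24,26] → .
    (3,4)@(7, 9): e=[2,24,22] → X
    (4,4)@(9, 9): e=[28,0,20] → X  [on edge]
    (5,4)@(11, 9): e=[54,-24,18] → .
    (5,5)@(11, 11): e=[36,0,12] → X  [on edge]
    (6,6)@(13, 13): e=[44,0,4] → X  [on edge]
    (5,7)@(11, 15): e=[0,48,0] → X  [on edge]
    (7,7)@(15, 15): e=[52,0,-4] → .  [on edge]
    (2,8)@(5, 17): e=[-96,144,0] → .  [on edge]
  covered (10 px):
    . . . . . . . .
    . X . . . . . .
    . . X . . . . .
    . . . X . . . .
    . . . X X . . .
    . . . . X X . .
    . . . . . X X .
    . . . . . X . .
    . . . . . . . .
    . . . . . . . .
T2:
  2·area = 182  (B↔C swapped to make it positive)
  edge (2, 2)→(15, 15): d=(13,13) inclusive
  edge (15, 15)→(3, 17): d=(-12,2) inclusive
  edge (3, 17)→(2, 2): d=(-1,-15) inclusive
    (0,0)@(1, 1): e=[0,196,-14] → .  [on edge]
    (1,1)@(3, 3): e=[0,168,14] → X  [on edge]
    (2,1)@(5, 3): e=[-26,164,44] → .
    (1,2)@(3, 5): e=[26,144,12] → X
    (2,2)@(5, 5): e=[0,140,42] → X  [on edge]
    (3,2)@(7, 5): e=[-26,136,72] → .
    (1,3)@(3, 7): e=[52,120,10] → X
    (3,3)@(7, 7): e=[0,112,70] → X  [on edge]
    (4,3)@(9, 7): e=[-26,108,100] → .
    (1,4)@(3, 9): e=[78,96,8] → X
    (4,4)@(9, 9): e=[0,84,98] → X  [on edge]
    (5,4)@(11, 9): e=[-26,80,128] → .
    (5,5)@(11, 11): e=[0,56,126] → X  [on edge]
    (6,6)@(13, 13): e=[0,28,154] → X  [on edge]
    (7,7)@(15, 15): e=[0,0,182] → X  [on edge]
    (1,8)@(3, 17): e=[182,0,0] → X  [on edge]
  covered (29 px):
    . . . . . . . .
    . X . . . . . .
    . X X . . . . .
    . X X X . . . .
    . X X X X . . .
    . X X X X X . .
    . X X X X X X .
    . X X X X X X X
    . X . . . . . .
    . . . . . . . .
T3:
  2·area = 140  (B↔C swapped to make it positive)
  edge (4, 6)→(14, 6): d=(10,0) inclusive
  edge (14, 6)→(0, 20): d=(-14,14) inclusive
  edge (0, 20)→(4, 6): d=(4,-14) inclusive
    (7,2)@(15, 5): e=[-10,0,150] → .  [on edge]
    (2,3)@(5, 7): e=[10,112,18] → X
    (3,3)@(7, 7): e=[10,84,46] → X
    (4,3)@(9, 7): e=[10,56,74] → X
    (5,3)@(11, 7): e=[10,28,102] → X
    (6,3)@(13, 7): e=[10,0,130] → X  [on edge]
    (7,3)@(15, 7): e=[10,-28,158] → .
    (2,4)@(5, 9): e=[30,84,26] → X
    (5,4)@(11, 9): e=[30,0,110] → X  [on edge]
    (6,4)@(13, 9): e=[30,-28,138] → .
    (1,5)@(3, 11): e=[50,84,6] → X
    (4,5)@(9, 11): e=[50,0,90] → X  [on edge]
    (3,6)@(7, 13): e=[70,0,70] → X  [on edge]
    (2,7)@(5, 15): e=[90,0,50] → X  [on edge]
    (1,8)@(3, 17): e=[110,0,30] → X  [on edge]
    (0,9)@(1, 19): e=[130,0,10] → X  [on edge]
  covered (21 px):
    . . . . . . . .
    . . . . . . . .
    . . . . . . . .
    . . X X X X X .
    . . X X X X . .
    . X X X X . . .
    . X X X . . . .
    . X X . . . . .
    X X . . . . . .
    X . . . . . . .
T4:
  2·area = 24
  edge (2, 0)→(10, 2): d=(8,2) inclusive
  edge (10, 2)→(14, 6): d=(4,4) inclusive
  edge (14, 6)→(2, 0): d=(-12,-6) inclusive
    (2,0)@(5, 1): e=[2,16,6] → X
    (3,0)@(7, 1): e=[-2,8,18] → .
    (4,0)@(9, 1): e=[-6,0,30] → .  [on edge]
    (2,1)@(5, 3): e=[18,24,-18] → .
    (4,1)@(9, 3): e=[10,8,6] → X
    (5,1)@(11, 3): e=[6,0,18] → X  [on edge]
    (6,1)@(13, 3): e=[2,-8,30] → .
    (4,2)@(9, 5): e=[26,16,-18] → .
    (5,2)@(11, 5): e=[22,8,-6] → .
    (6,2)@(13, 5): e=[18,0,6] → X  [on edge]
    (7,2)@(15, 5): e=[14,-8,18] → .
    (6,3)@(13, 7): e=[34,8,-18] → .
    (7,3)@(15, 7): e=[30,0,-6] → .  [on edge]
  covered (4 px):
    . . X . . . . .
    . . . . X X . .
    . . . . . . X .
    . . . . . . . .
    . . . . . . . .
    . . . . . . . .
    . . . . . . . .
    . . . . . . . .
    . . . . . . . .
    . . . . . . . .

Final: [[2,0],[4,1],[5,1],[6,2]]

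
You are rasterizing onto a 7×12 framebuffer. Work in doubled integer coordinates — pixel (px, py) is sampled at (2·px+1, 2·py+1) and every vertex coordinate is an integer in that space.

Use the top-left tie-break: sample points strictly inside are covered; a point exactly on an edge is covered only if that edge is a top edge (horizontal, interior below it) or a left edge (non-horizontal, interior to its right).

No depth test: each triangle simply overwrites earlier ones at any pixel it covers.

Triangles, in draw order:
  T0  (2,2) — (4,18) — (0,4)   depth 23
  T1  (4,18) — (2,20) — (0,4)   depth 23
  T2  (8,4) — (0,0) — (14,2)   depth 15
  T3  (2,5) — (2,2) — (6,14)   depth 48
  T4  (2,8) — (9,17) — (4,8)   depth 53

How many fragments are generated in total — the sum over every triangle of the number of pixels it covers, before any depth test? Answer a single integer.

T0:
  2·area = 36
  edge (2, 2)→(4, 18): d=(2,16) right/bottom  bias=-1
  edge (4, 18)→(0, 4): d=(-4,-14) top-left  bias=+0
  edge (0, 4)→(2, 2): d=(2,-2) top-left  bias=+0
    (1,0)@(3, 1): e=[-18,54,0] → .  [on edge]
    (0,1)@(1, 3): e=[18,18,0] → X  [on edge]
    (1,1)@(3, 3): e=[-14,46,4] → .
    (0,2)@(1, 5): e=[22,10,4] → X
    (1,2)@(3, 5): e=[-10,38,8] → .
    (0,3)@(1, 7): e=[26,2,8] → X
    (1,3)@(3, 7): e=[-6,30,12] → .
    (0,4)@(1, 9): e=[30,-6,12] → .
    (1,5)@(3, 11): e=[2,14,20] → X
    (2,5)@(5, 11): e=[-30,42,24] → .
    (1,6)@(3, 13): e=[6,6,24] → X
    (2,6)@(5, 13): e=[-26,34,28] → .
  covered (5 px):
    . . . . . . .
    X . . . . . .
    X . . . . . .
    X . . . . . .
    . . . . . . .
    . X . . . . .
    . X . . . . .
    . . . . . . .
    . . . . . . .
    . . . . . . .
    . . . . . . .
    . . . . . . .
T1:
  2·area = 36
  edge (4, 18)→(2, 20): d=(-2,2) right/bottom  bias=-1
  edge (2, 20)→(0, 4): d=(-2,-16) top-left  bias=+0
  edge (0, 4)→(4, 18): d=(4,14) right/bottom  bias=-1
    (0,4)@(1, 9): e=[24,6,6] → X
    (1,4)@(3, 9): e=[20,38,-22] → .
    (6,4)@(13, 9): e=[0,198,-162] → .  [on edge]
    (0,5)@(1, 11): e=[20,2,14] → X
    (1,5)@(3, 11): e=[16,34,-14] → .
    (5,5)@(11, 11): e=[0,162,-126] → .  [on edge]
    (0,6)@(1, 13): e=[16,-2,22] → .
    (4,6)@(9, 13): e=[0,126,-90] → .  [on edge]
    (1,7)@(3, 15): e=[8,26,2] → X
    (2,7)@(5, 15): e=[4,58,-26] → .
    (3,7)@(7, 15): e=[0,90,-54] → .  [on edge]
    (1,8)@(3, 17): e=[4,22,10] → X
    (2,8)@(5, 17): e=[0,54,-18] → .  [on edge]
    (1,9)@(3, 19): e=[0,18,18] → .  [on edge]
    (0,10)@(1, 21): e=[0,-18,54] → .  [on edge]
  covered (4 px):
    . . . . . . .
    . . . . . . .
    . . . . . . .
    . . . . . . .
    X . . . . . .
    X . . . . . .
    . . . . . . .
    . X . . . . .
    . X . . . . .
    . . . . . . .
    . . . . . . .
    . . . . . . .
T2:
  2·area = 40
  edge (8, 4)→(0, 0): d=(-8,-4) top-left  bias=+0
  edge (0, 0)→(14, 2): d=(14,2) right/bottom  bias=-1
  edge (14, 2)→(8, 4): d=(-6,2) right/bottom  bias=-1
    (1,0)@(3, 1): e=[4,8,28] → X
    (2,0)@(5, 1): e=[12,4,24] → X
    (3,0)@(7, 1): e=[20,0,20] → .  [on edge]
    (1,1)@(3, 3): e=[-12,36,16] → .
    (2,1)@(5, 3): e=[-4,32,12] → .
    (3,1)@(7, 3): e=[4,28,8] → X
    (4,1)@(9, 3): e=[12,24,4] → X
    (5,1)@(11, 3): e=[20,20,0] → .  [on edge]
    (2,2)@(5, 5): e=[-20,60,0] → .  [on edge]
    (3,2)@(7, 5): e=[-12,56,-4] → .
    (4,2)@(9, 5): e=[-4,52,-8] → .
  covered (4 px):
    . X X . . . .
    . . . X X . .
    . . . . . . .
    . . . . . . .
    . . . . . . .
    . . . . . . .
    . . . . . . .
    . . . . . . .
    . . . . . . .
    . . . . . . .
    . . . . . . .
    . . . . . . .
T3:
  2·area = 12
  edge (2, 5)→(2, 2): d=(0,-3) top-left  bias=+0
  edge (2, 2)→(6, 14): d=(4,12) right/bottom  bias=-1
  edge (6, 14)→(2, 5): d=(-4,-9) top-left  bias=+0
    (1,2)@(3, 5): e=[3,0,9] → .  [on edge]
    (1,3)@(3, 7): e=[3,8,1] → X
    (2,3)@(5, 7): e=[9,-16,19] → .
    (1,4)@(3, 9): e=[3,16,-7] → .
    (2,5)@(5, 11): e=[9,0,3] → .  [on edge]
    (3,8)@(7, 17): e=[15,0,-3] → .  [on edge]
    (4,11)@(9, 23): e=[21,0,-9] → .  [on edge]
  covered (1 px):
    . . . . . . .
    . . . . . . .
    . . . . . . .
    . X . . . . .
    . . . . . . .
    . . . . . . .
    . . . . . . .
    . . . . . . .
    . . . . . . .
    . . . . . . .
    . . . . . . .
    . . . . . . .
T4:
  2·area = 18  (B↔C swapped to make it positive)
  edge (2, 8)→(4, 8): d=(2,0) top-left  bias=+0
  edge (4, 8)→(9, 17): d=(5,9) right/bottom  bias=-1
  edge (9, 17)→(2, 8): d=(-7,-9) top-left  bias=+0
    (1,4)@(3, 9): e=[2,14,2] → X
    (2,4)@(5, 9): e=[2,-4,20] → .
    (1,5)@(3, 11): e=[6,24,-12] → .
    (2,5)@(5, 11): e=[6,6,6] → X
    (3,5)@(7, 11): e=[6,-12,24] → .
    (2,6)@(5, 13): e=[10,16,-8] → .
    (4,8)@(9, 17): e=[18,0,0] → .  [on edge]
  covered (2 px):
    . . . . . . .
    . . . . . . .
    . . . . . . .
    . . . . . . .
    . X . . . . .
    . . X . . . .
    . . . . . . .
    . . . . . . .
    . . . . . . .
    . . . . . . .
    . . . . . . .
    . . . . . . .

Answer: 16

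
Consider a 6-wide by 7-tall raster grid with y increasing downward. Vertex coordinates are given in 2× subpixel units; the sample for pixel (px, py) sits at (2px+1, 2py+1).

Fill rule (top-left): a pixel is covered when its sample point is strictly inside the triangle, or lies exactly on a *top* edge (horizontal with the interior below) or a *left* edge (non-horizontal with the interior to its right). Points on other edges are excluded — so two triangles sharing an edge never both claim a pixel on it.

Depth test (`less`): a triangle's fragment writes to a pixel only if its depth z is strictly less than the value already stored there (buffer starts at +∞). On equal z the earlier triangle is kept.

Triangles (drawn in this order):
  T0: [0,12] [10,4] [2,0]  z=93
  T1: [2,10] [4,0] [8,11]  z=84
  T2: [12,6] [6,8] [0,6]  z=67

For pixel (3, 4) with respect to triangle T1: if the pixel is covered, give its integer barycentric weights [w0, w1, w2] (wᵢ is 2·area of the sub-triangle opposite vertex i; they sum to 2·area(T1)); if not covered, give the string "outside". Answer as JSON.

T0:
  2·area = 104  (B↔C swapped to make it positive)
  edge (0, 12)→(2, 0): d=(2,-12) top-left  bias=+0
  edge (2, 0)→(10, 4): d=(8,4) right/bottom  bias=-1
  edge (10, 4)→(0, 12): d=(-10,8) right/bottom  bias=-1
    (1,0)@(3, 1): e=[14,4,86] → █
    (2,0)@(5, 1): e=[38,-4,70] → ·
    (1,1)@(3, 3): e=[18,20,66] → █
    (2,1)@(5, 3): e=[42,12,50] → █
    (3,1)@(7, 3): e=[66,4,34] → █
    (4,1)@(9, 3): e=[90,-4,18] → ·
    (1,2)@(3, 5): e=[22,36,46] → █
    (4,2)@(9, 5): e=[94,12,-2] → ·
    (0,3)@(1, 7): e=[2,60,42] → █
    (3,3)@(7, 7): e=[74,36,-6] → ·
    (0,4)@(1, 9): e=[6,76,22] → █
    (2,4)@(5, 9): e=[54,60,-10] → ·
  covered (13 px):
    · █ · · · ·
    · █ █ █ · ·
    · █ █ █ · ·
    █ █ █ · · ·
    █ █ · · · ·
    █ · · · · ·
    · · · · · ·
T1:
  2·area = 62
  edge (2, 10)→(4, 0): d=(2,-10) top-left  bias=+0
  edge (4, 0)→(8, 11): d=(4,11) right/bottom  bias=-1
  edge (8, 11)→(2, 10): d=(-6,-1) top-left  bias=+0
    (2,1)@(5, 3): e=[16,1,45] → █
    (3,1)@(7, 3): e=[36,-21,47] → ·
    (1,2)@(3, 5): e=[0,31,31] → █  [on edge]
    (3,2)@(7, 5): e=[40,-13,35] → ·
    (1,3)@(3, 7): e=[4,39,19] → █
    (3,3)@(7, 7): e=[44,-5,23] → ·
    (1,4)@(3, 9): e=[8,47,7] → █
    (3,4)@(7, 9): e=[48,3,11] → █
    (4,4)@(9, 9): e=[68,-19,13] → ·
    (1,5)@(3, 11): e=[12,55,-5] → ·
    (2,5)@(5, 11): e=[32,33,-3] → ·
    (3,5)@(7, 11): e=[52,11,-1] → ·
  covered (8 px):
    · · · · · ·
    · · █ · · ·
    · █ █ · · ·
    · █ █ · · ·
    · █ █ █ · ·
    · · · · · ·
    · · · · · ·
T2:
  2·area = 24
  edge (12, 6)→(6, 8): d=(-6,2) right/bottom  bias=-1
  edge (6, 8)→(0, 6): d=(-6,-2) top-left  bias=+0
  edge (0, 6)→(12, 6): d=(12,0) top-left  bias=+0
    (1,3)@(3, 7): e=[12,0,12] → █  [on edge]
    (2,3)@(5, 7): e=[8,4,12] → █
    (3,3)@(7, 7): e=[4,8,12] → █
    (4,3)@(9, 7): e=[0,12,12] → ·  [on edge]
    (1,4)@(3, 9): e=[0,-12,36] → ·  [on edge]
    (2,4)@(5, 9): e=[-4,-8,36] → ·
    (3,4)@(7, 9): e=[-8,-4,36] → ·
    (4,4)@(9, 9): e=[-12,0,36] → ·  [on edge]
  covered (3 px):
    · · · · · ·
    · · · · · ·
    · · · · · ·
    · █ █ █ · ·
    · · · · · ·
    · · · · · ·
    · · · · · ·

Final: [3,11,48]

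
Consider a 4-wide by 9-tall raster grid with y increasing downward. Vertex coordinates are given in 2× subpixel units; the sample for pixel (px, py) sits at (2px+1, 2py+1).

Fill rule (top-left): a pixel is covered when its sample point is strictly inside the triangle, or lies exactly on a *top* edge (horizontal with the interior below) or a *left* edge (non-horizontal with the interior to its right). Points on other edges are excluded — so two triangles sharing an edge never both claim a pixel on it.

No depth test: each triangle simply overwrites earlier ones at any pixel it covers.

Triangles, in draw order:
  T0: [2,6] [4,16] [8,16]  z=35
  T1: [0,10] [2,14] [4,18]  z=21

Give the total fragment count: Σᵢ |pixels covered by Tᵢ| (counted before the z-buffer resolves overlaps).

T0:
  2·area = 40  (B↔C swapped to make it positive)
  edge (2, 6)→(8, 16): d=(6,10) right/bottom  bias=-1
  edge (8, 16)→(4, 16): d=(-4,0) right/bottom  bias=-1
  edge (4, 16)→(2, 6): d=(-2,-10) top-left  bias=+0
    (0,0)@(1, 1): e=[-20,60,0] → .  [on edge]
    (1,4)@(3, 9): e=[8,28,4] → X
    (2,4)@(5, 9): e=[-12,28,24] → .
    (1,5)@(3, 11): e=[20,20,0] → X  [on edge]
    (2,5)@(5, 11): e=[0,20,20] → .  [on edge]
    (1,6)@(3, 13): e=[32,12,-4] → .
    (2,6)@(5, 13): e=[12,12,16] → X
    (3,6)@(7, 13): e=[-8,12,36] → .
    (2,7)@(5, 15): e=[24,4,12] → X
    (3,7)@(7, 15): e=[4,4,32] → X
    (2,8)@(5, 17): e=[36,-4,8] → .
    (3,8)@(7, 17): e=[16,-4,28] → .
  covered (5 px):
    . . . .
    . . . .
    . . . .
    . . . .
    . X . .
    . X . .
    . . X .
    . . X X
    . . . .
T1:
  degenerate (2·area = 0) — covers nothing

Final: 5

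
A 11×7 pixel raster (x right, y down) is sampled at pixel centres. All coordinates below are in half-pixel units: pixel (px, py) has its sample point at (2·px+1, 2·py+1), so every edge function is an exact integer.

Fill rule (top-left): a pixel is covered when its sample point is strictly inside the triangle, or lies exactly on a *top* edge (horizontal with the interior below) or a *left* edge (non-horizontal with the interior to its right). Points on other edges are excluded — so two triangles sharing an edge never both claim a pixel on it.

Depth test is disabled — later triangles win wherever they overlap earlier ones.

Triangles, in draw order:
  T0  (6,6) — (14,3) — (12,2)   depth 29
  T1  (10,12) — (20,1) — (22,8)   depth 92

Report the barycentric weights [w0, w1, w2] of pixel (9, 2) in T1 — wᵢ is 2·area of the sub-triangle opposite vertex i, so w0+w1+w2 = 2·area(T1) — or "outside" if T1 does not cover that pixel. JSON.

T0:
  2·area = 14  (B↔C swapped to make it positive)
  edge (6, 6)→(12, 2): d=(6,-4) top-left  bias=+0
  edge (12, 2)→(14, 3): d=(2,1) right/bottom  bias=-1
  edge (14, 3)→(6, 6): d=(-8,3) right/bottom  bias=-1
    (5,1)@(11, 3): e=[2,3,9] → X
    (6,1)@(13, 3): e=[10,1,3] → X
    (7,1)@(15, 3): e=[18,-1,-3] → .
    (5,2)@(11, 5): e=[14,7,-7] → .
    (6,2)@(13, 5): e=[22,5,-13] → .
  covered (2 px):
    . . . . . . . . . . .
    . . . . . X X . . . .
    . . . . . . . . . . .
    . . . . . . . . . . .
    . . . . . . . . . . .
    . . . . . . . . . . .
    . . . . . . . . . . .
T1:
  2·area = 92
  edge (10, 12)→(20, 1): d=(10,-11) top-left  bias=+0
  edge (20, 1)→(22, 8): d=(2,7) right/bottom  bias=-1
  edge (22, 8)→(10, 12): d=(-12,4) right/bottom  bias=-1
    (9,1)@(19, 3): e=[9,11,72] → X
    (10,1)@(21, 3): e=[31,-3,64] → .
    (8,2)@(17, 5): e=[7,29,56] → X
    (10,2)@(21, 5): e=[51,1,40] → X
    (7,3)@(15, 7): e=[5,47,40] → X
    (6,4)@(13, 9): e=[3,65,24] → X
    (9,4)@(19, 9): e=[69,23,0] → .  [on edge]
    (10,4)@(21, 9): e=[91,9,-8] → .
    (5,5)@(11, 11): e=[1,83,8] → X
    (6,5)@(13, 11): e=[23,69,0] → .  [on edge]
    (7,5)@(15, 11): e=[45,55,-8] → .
    (8,5)@(17, 11): e=[67,41,-16] → .
    (3,6)@(7, 13): e=[-23,115,0] → .  [on edge]
  covered (12 px):
    . . . . . . . . . . .
    . . . . . . . . . X .
    . . . . . . . . X X X
    . . . . . . . X X X X
    . . . . . . X X X . .
    . . . . . X . . . . .
    . . . . . . . . . . .

Answer: [15,48,29]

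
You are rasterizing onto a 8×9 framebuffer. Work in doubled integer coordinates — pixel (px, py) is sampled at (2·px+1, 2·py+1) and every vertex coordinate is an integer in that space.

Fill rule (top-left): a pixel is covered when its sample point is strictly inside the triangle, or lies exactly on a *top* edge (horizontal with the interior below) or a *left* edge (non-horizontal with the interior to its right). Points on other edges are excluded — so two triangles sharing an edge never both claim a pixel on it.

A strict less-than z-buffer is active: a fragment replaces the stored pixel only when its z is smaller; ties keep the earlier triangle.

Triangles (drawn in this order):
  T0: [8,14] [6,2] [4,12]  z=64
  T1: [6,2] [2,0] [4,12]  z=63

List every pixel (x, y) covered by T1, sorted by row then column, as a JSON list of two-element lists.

T0:
  2·area = 44  (B↔C swapped to make it positive)
  edge (8, 14)→(4, 12): d=(-4,-2) top-left  bias=+0
  edge (4, 12)→(6, 2): d=(2,-10) top-left  bias=+0
  edge (6, 2)→(8, 14): d=(2,12) right/bottom  bias=-1
    (2,3)@(5, 7): e=[22,0,22] → #  [on edge]
    (3,3)@(7, 7): e=[26,20,-2] → ·
    (2,4)@(5, 9): e=[14,4,26] → #
    (3,4)@(7, 9): e=[18,24,2] → #
    (4,4)@(9, 9): e=[22,44,-22] → ·
    (2,5)@(5, 11): e=[6,8,30] → #
    (4,5)@(9, 11): e=[14,48,-18] → ·
    (2,6)@(5, 13): e=[-2,12,34] → ·
    (3,6)@(7, 13): e=[2,32,10] → #
    (4,6)@(9, 13): e=[6,52,-14] → ·
    (3,7)@(7, 15): e=[-6,36,14] → ·
    (1,8)@(3, 17): e=[-22,0,66] → ·  [on edge]
  covered (6 px):
    · · · · · · · ·
    · · · · · · · ·
    · · · · · · · ·
    · · # · · · · ·
    · · # # · · · ·
    · · # # · · · ·
    · · · # · · · ·
    · · · · · · · ·
    · · · · · · · ·
T1:
  2·area = 44  (B↔C swapped to make it positive)
  edge (6, 2)→(4, 12): d=(-2,10) right/bottom  bias=-1
  edge (4, 12)→(2, 0): d=(-2,-12) top-left  bias=+0
  edge (2, 0)→(6, 2): d=(4,2) right/bottom  bias=-1
    (1,0)@(3, 1): e=[32,10,2] → #
    (2,0)@(5, 1): e=[12,34,-2] → ·
    (1,1)@(3, 3): e=[28,6,10] → #
    (2,1)@(5, 3): e=[8,30,6] → #
    (3,1)@(7, 3): e=[-12,54,2] → ·
    (1,2)@(3, 5): e=[24,2,18] → #
    (3,2)@(7, 5): e=[-16,50,10] → ·
    (1,3)@(3, 7): e=[20,-2,26] → ·
    (2,3)@(5, 7): e=[0,22,22] → ·  [on edge]
    (1,8)@(3, 17): e=[0,-22,66] → ·  [on edge]
  covered (5 px):
    · # · · · · · ·
    · # # · · · · ·
    · # # · · · · ·
    · · · · · · · ·
    · · · · · · · ·
    · · · · · · · ·
    · · · · · · · ·
    · · · · · · · ·
    · · · · · · · ·

Answer: [[1,0],[1,1],[2,1],[1,2],[2,2]]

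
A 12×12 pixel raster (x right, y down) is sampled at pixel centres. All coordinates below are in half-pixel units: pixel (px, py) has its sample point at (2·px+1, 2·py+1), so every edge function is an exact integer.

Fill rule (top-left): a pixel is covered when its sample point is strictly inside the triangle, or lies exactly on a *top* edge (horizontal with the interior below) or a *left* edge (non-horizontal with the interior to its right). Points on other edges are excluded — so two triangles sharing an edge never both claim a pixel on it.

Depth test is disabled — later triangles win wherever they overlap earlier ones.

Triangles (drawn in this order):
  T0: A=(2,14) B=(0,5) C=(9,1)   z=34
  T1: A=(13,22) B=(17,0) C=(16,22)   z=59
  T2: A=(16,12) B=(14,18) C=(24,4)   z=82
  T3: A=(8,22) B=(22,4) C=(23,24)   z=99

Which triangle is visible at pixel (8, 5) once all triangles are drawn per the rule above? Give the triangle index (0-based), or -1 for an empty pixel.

T0:
  2·area = 89
  edge (2, 14)→(0, 5): d=(-2,-9) top-left  bias=+0
  edge (0, 5)→(9, 1): d=(9,-4) top-left  bias=+0
  edge (9, 1)→(2, 14): d=(-7,13) right/bottom  bias=-1
    (4,0)@(9, 1): e=[89,0,0] → ·  [on edge]
    (2,1)@(5, 3): e=[49,2,38] → █
    (3,1)@(7, 3): e=[67,10,12] → █
    (4,1)@(9, 3): e=[85,18,-14] → ·
    (0,2)@(1, 5): e=[9,4,76] → █
    (1,2)@(3, 5): e=[27,12,50] → █
    (3,2)@(7, 5): e=[63,28,-2] → ·
    (0,3)@(1, 7): e=[5,22,62] → █
    (3,3)@(7, 7): e=[59,46,-16] → ·
    (0,4)@(1, 9): e=[1,40,48] → █
    (2,4)@(5, 9): e=[37,56,-4] → ·
    (0,5)@(1, 11): e=[-3,58,34] → ·
  covered (11 px):
    · · · · · · · · · · · ·
    · · █ █ · · · · · · · ·
    █ █ █ · · · · · · · · ·
    █ █ █ · · · · · · · · ·
    █ █ · · · · · · · · · ·
    · █ · · · · · · · · · ·
    · · · · · · · · · · · ·
    · · · · · · · · · · · ·
    · · · · · · · · · · · ·
    · · · · · · · · · · · ·
    · · · · · · · · · · · ·
    · · · · · · · · · · · ·
T1:
  2·area = 66
  edge (13, 22)→(17, 0): d=(4,-22) top-left  bias=+0
  edge (17, 0)→(16, 22): d=(-1,22) right/bottom  bias=-1
  edge (16, 22)→(13, 22): d=(-3,0) right/bottom  bias=-1
    (7,5)@(15, 11): e=[0,33,33] → █  [on edge]
    (8,5)@(17, 11): e=[44,-11,33] → ·
    (7,6)@(15, 13): e=[8,31,27] → █
    (8,6)@(17, 13): e=[52,-13,27] → ·
    (7,7)@(15, 15): e=[16,29,21] → █
    (8,7)@(17, 15): e=[60,-15,21] → ·
    (7,8)@(15, 17): e=[24,27,15] → █
    (8,8)@(17, 17): e=[68,-17,15] → ·
    (7,9)@(15, 19): e=[32,25,9] → █
    (8,9)@(17, 19): e=[76,-19,9] → ·
    (7,10)@(15, 21): e=[40,23,3] → █
    (8,10)@(17, 21): e=[84,-21,3] → ·
  covered (6 px):
    · · · · · · · · · · · ·
    · · · · · · · · · · · ·
    · · · · · · · · · · · ·
    · · · · · · · · · · · ·
    · · · · · · · · · · · ·
    · · · · · · · █ · · · ·
    · · · · · · · █ · · · ·
    · · · · · · · █ · · · ·
    · · · · · · · █ · · · ·
    · · · · · · · █ · · · ·
    · · · · · · · █ · · · ·
    · · · · · · · · · · · ·
T2:
  2·area = 32  (B↔C swapped to make it positive)
  edge (16, 12)→(24, 4): d=(8,-8) top-left  bias=+0
  edge (24, 4)→(14, 18): d=(-10,14) right/bottom  bias=-1
  edge (14, 18)→(16, 12): d=(2,-6) top-left  bias=+0
    (9,1)@(19, 3): e=[-48,80,0] → ·  [on edge]
    (11,2)@(23, 5): e=[0,4,28] → █  [on edge]
    (10,3)@(21, 7): e=[0,12,20] → █  [on edge]
    (11,3)@(23, 7): e=[16,-16,32] → ·
    (8,4)@(17, 9): e=[-16,48,0] → ·  [on edge]
    (9,4)@(19, 9): e=[0,20,12] → █  [on edge]
    (10,4)@(21, 9): e=[16,-8,24] → ·
    (8,5)@(17, 11): e=[0,28,4] → █  [on edge]
    (9,5)@(19, 11): e=[16,0,16] → ·  [on edge]
    (7,6)@(15, 13): e=[0,36,-4] → ·  [on edge]
    (8,6)@(17, 13): e=[16,8,8] → █
    (9,6)@(19, 13): e=[32,-20,20] → ·
    (6,7)@(13, 15): e=[0,44,-12] → ·  [on edge]
    (7,7)@(15, 15): e=[16,16,0] → █  [on edge]
    (5,8)@(11, 17): e=[0,52,-20] → ·  [on edge]
    (4,9)@(9, 19): e=[0,60,-28] → ·  [on edge]
    (3,10)@(7, 21): e=[0,68,-36] → ·  [on edge]
    (6,10)@(13, 21): e=[48,-16,0] → ·  [on edge]
    (2,11)@(5, 23): e=[0,76,-44] → ·  [on edge]
  covered (6 px):
    · · · · · · · · · · · ·
    · · · · · · · · · · · ·
    · · · · · · · · · · · █
    · · · · · · · · · · █ ·
    · · · · · · · · · █ · ·
    · · · · · · · · █ · · ·
    · · · · · · · · █ · · ·
    · · · · · · · █ · · · ·
    · · · · · · · · · · · ·
    · · · · · · · · · · · ·
    · · · · · · · · · · · ·
    · · · · · · · · · · · ·
T3:
  2·area = 298
  edge (8, 22)→(22, 4): d=(14,-18) top-left  bias=+0
  edge (22, 4)→(23, 24): d=(1,20) right/bottom  bias=-1
  edge (23, 24)→(8, 22): d=(-15,-2) top-left  bias=+0
    (10,3)@(21, 7): e=[24,23,251] → █
    (11,3)@(23, 7): e=[60,-17,255] → ·
    (9,4)@(19, 9): e=[16,65,217] → █
    (11,4)@(23, 9): e=[88,-15,225] → ·
    (8,5)@(17, 11): e=[8,107,183] → █
    (11,5)@(23, 11): e=[116,-13,195] → ·
    (7,6)@(15, 13): e=[0,149,149] → █  [on edge]
    (11,6)@(23, 13): e=[144,-11,165] → ·
    (7,7)@(15, 15): e=[28,151,119] → █
    (11,7)@(23, 15): e=[172,-9,135] → ·
    (6,8)@(13, 17): e=[20,193,85] → █
    (11,8)@(23, 17): e=[200,-7,105] → ·
  covered (35 px):
    · · · · · · · · · · · ·
    · · · · · · · · · · · ·
    · · · · · · · · · · · ·
    · · · · · · · · · · █ ·
    · · · · · · · · · █ █ ·
    · · · · · · · · █ █ █ ·
    · · · · · · · █ █ █ █ ·
    · · · · · · · █ █ █ █ ·
    · · · · · · █ █ █ █ █ ·
    · · · · · █ █ █ █ █ █ ·
    · · · · █ █ █ █ █ █ █ ·
    · · · · · · · · █ █ █ ·

Z-buffer (winner per pixel, '.' = empty):
  . . . . . . . . . . . .
  . . 0 0 . . . . . . . .
  0 0 0 . . . . . . . . 2
  0 0 0 . . . . . . . 3 .
  0 0 . . . . . . . 3 3 .
  . 0 . . . . . 1 3 3 3 .
  . . . . . . . 3 3 3 3 .
  . . . . . . . 3 3 3 3 .
  . . . . . . 3 3 3 3 3 .
  . . . . . 3 3 3 3 3 3 .
  . . . . 3 3 3 3 3 3 3 .
  . . . . . . . . 3 3 3 .

Result: 3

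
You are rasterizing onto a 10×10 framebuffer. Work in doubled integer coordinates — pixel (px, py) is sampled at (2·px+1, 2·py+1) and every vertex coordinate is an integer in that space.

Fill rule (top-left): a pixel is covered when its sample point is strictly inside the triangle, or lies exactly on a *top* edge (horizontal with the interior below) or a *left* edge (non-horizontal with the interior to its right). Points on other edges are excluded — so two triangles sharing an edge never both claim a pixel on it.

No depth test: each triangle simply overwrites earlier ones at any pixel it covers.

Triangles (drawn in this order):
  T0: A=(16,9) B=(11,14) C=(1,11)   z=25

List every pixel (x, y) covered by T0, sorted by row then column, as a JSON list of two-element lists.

T0:
  2·area = 65
  edge (16, 9)→(11, 14): d=(-5,5) right/bottom  bias=-1
  edge (11, 14)→(1, 11): d=(-10,-3) top-left  bias=+0
  edge (1, 11)→(16, 9): d=(15,-2) top-left  bias=+0
    (0,5)@(1, 11): e=[65,0,0] → #  [on edge]
    (1,5)@(3, 11): e=[55,6,4] → #
    (2,5)@(5, 11): e=[45,12,8] → #
    (3,5)@(7, 11): e=[35,18,12] → #
    (4,5)@(9, 11): e=[25,24,16] → #
    (5,5)@(11, 11): e=[15,30,20] → #
    (6,5)@(13, 11): e=[5,36,24] → #
    (7,5)@(15, 11): e=[-5,42,28] → ·
    (0,6)@(1, 13): e=[55,-20,30] → ·
    (1,6)@(3, 13): e=[45,-14,34] → ·
    (2,6)@(5, 13): e=[35,-8,38] → ·
    (3,6)@(7, 13): e=[25,-2,42] → ·
  covered (9 px):
    · · · · · · · · · ·
    · · · · · · · · · ·
    · · · · · · · · · ·
    · · · · · · · · · ·
    · · · · · · · · · ·
    # # # # # # # · · ·
    · · · · # # · · · ·
    · · · · · · · · · ·
    · · · · · · · · · ·
    · · · · · · · · · ·

Answer: [[0,5],[1,5],[2,5],[3,5],[4,5],[5,5],[6,5],[4,6],[5,6]]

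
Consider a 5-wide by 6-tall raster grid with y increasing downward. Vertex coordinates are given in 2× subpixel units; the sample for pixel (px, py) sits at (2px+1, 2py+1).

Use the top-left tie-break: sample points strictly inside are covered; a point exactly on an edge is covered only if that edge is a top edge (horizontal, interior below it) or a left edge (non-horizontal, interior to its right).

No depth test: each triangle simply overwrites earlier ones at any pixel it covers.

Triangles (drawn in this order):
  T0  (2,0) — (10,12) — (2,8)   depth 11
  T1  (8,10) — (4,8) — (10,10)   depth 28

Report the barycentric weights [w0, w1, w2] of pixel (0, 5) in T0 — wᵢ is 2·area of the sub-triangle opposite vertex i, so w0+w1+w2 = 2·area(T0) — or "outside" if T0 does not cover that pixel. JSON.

T0:
  2·area = 64
  edge (2, 0)→(10, 12): d=(8,12) right/bottom  bias=-1
  edge (10, 12)→(2, 8): d=(-8,-4) top-left  bias=+0
  edge (2, 8)→(2, 0): d=(0,-8) top-left  bias=+0
    (1,1)@(3, 3): e=[12,44,8] → #
    (2,1)@(5, 3): e=[-12,52,24] → ·
    (1,2)@(3, 5): e=[28,28,8] → #
    (2,2)@(5, 5): e=[4,36,24] → #
    (3,2)@(7, 5): e=[-20,44,40] → ·
    (1,3)@(3, 7): e=[44,12,8] → #
    (3,3)@(7, 7): e=[-4,28,40] → ·
    (1,4)@(3, 9): e=[60,-4,8] → ·
    (2,4)@(5, 9): e=[36,4,24] → #
    (3,4)@(7, 9): e=[12,12,40] → #
    (4,4)@(9, 9): e=[-12,20,56] → ·
    (2,5)@(5, 11): e=[52,-12,24] → ·
  covered (8 px):
    · · · · ·
    · # · · ·
    · # # · ·
    · # # · ·
    · · # # ·
    · · · · #
T1:
  2·area = 4
  edge (8, 10)→(4, 8): d=(-4,-2) top-left  bias=+0
  edge (4, 8)→(10, 10): d=(6,2) right/bottom  bias=-1
  edge (10, 10)→(8, 10): d=(-2,0) right/bottom  bias=-1
    (0,3)@(1, 7): e=[-2,0,6] → ·  [on edge]
    (3,4)@(7, 9): e=[2,0,2] → ·  [on edge]
  covered (0 px):
    · · · · ·
    · · · · ·
    · · · · ·
    · · · · ·
    · · · · ·
    · · · · ·

Result: "outside"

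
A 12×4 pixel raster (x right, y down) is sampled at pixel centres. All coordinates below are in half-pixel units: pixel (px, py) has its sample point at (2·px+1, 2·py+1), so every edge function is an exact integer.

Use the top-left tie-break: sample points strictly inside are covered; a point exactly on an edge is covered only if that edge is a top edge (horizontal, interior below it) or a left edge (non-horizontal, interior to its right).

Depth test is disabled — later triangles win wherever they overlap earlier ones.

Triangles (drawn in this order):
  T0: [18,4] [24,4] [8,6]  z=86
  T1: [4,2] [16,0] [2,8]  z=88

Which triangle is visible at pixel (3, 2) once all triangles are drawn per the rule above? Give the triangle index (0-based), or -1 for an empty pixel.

T0:
  2·area = 12
  edge (18, 4)→(24, 4): d=(6,0) top-left  bias=+0
  edge (24, 4)→(8, 6): d=(-16,2) right/bottom  bias=-1
  edge (8, 6)→(18, 4): d=(10,-2) top-left  bias=+0
    (11,1)@(23, 3): e=[-6,18,0] → ·  [on edge]
    (6,2)@(13, 5): e=[6,6,0] → #  [on edge]
    (7,2)@(15, 5): e=[6,2,4] → #
    (8,2)@(17, 5): e=[6,-2,8] → ·
    (1,3)@(3, 7): e=[18,-6,0] → ·  [on edge]
    (6,3)@(13, 7): e=[18,-26,20] → ·
    (7,3)@(15, 7): e=[18,-30,24] → ·
  covered (2 px):
    · · · · · · · · · · · ·
    · · · · · · · · · · · ·
    · · · · · · # # · · · ·
    · · · · · · · · · · · ·
T1:
  2·area = 68
  edge (4, 2)→(16, 0): d=(12,-2) top-left  bias=+0
  edge (16, 0)→(2, 8): d=(-14,8) right/bottom  bias=-1
  edge (2, 8)→(4, 2): d=(2,-6) top-left  bias=+0
    (5,0)@(11, 1): e=[2,26,40] → #
    (6,0)@(13, 1): e=[6,10,52] → #
    (7,0)@(15, 1): e=[10,-6,64] → ·
    (2,1)@(5, 3): e=[14,46,8] → #
    (3,1)@(7, 3): e=[18,30,20] → #
    (4,1)@(9, 3): e=[22,14,32] → #
    (5,1)@(11, 3): e=[26,-2,44] → ·
    (6,1)@(13, 3): e=[30,-18,56] → ·
    (1,2)@(3, 5): e=[34,34,0] → #  [on edge]
    (4,2)@(9, 5): e=[46,-14,36] → ·
    (1,3)@(3, 7): e=[58,6,4] → #
    (2,3)@(5, 7): e=[62,-10,16] → ·
  covered (9 px):
    · · · · · # # · · · · ·
    · · # # # · · · · · · ·
    · # # # · · · · · · · ·
    · # · · · · · · · · · ·

Z-buffer (winner per pixel, '.' = empty):
  . . . . . 1 1 . . . . .
  . . 1 1 1 . . . . . . .
  . 1 1 1 . . 0 0 . . . .
  . 1 . . . . . . . . . .

Result: 1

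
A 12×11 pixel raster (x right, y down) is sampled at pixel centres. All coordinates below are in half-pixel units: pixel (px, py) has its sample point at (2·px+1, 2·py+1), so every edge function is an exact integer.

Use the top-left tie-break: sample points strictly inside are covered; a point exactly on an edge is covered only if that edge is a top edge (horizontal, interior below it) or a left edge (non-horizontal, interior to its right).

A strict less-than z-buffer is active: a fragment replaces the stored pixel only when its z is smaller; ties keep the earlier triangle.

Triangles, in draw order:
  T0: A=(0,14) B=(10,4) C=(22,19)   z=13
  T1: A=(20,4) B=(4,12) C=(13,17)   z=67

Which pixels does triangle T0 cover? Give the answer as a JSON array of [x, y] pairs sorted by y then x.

T0:
  2·area = 270
  edge (0, 14)→(10, 4): d=(10,-10) top-left  bias=+0
  edge (10, 4)→(22, 19): d=(12,15) right/bottom  bias=-1
  edge (22, 19)→(0, 14): d=(-22,-5) top-left  bias=+0
    (6,0)@(13, 1): e=[0,-81,351] → .  [on edge]
    (5,1)@(11, 3): e=[0,-27,297] → .  [on edge]
    (4,2)@(9, 5): e=[0,27,243] → X  [on edge]
    (5,2)@(11, 5): e=[20,-3,253] → .
    (3,3)@(7, 7): e=[0,81,189] → X  [on edge]
    (5,3)@(11, 7): e=[40,21,209] → X
    (6,3)@(13, 7): e=[60,-9,219] → .
    (2,4)@(5, 9): e=[0,135,135] → X  [on edge]
    (6,4)@(13, 9): e=[80,15,175] → X
    (7,4)@(15, 9): e=[100,-15,185] → .
    (1,5)@(3, 11): e=[0,189,81] → X  [on edge]
    (7,5)@(15, 11): e=[120,9,141] → X
    (0,6)@(1, 13): e=[0,243,27] → X  [on edge]
  covered (35 px):
    . . . . . . . . . . . .
    . . . . . . . . . . . .
    . . . . X . . . . . . .
    . . . X X X . . . . . .
    . . X X X X X . . . . .
    . X X X X X X X . . . .
    X X X X X X X X X . . .
    . . X X X X X X X . . .
    . . . . . . . X X X . .
    . . . . . . . . . . . .
    . . . . . . . . . . . .
T1:
  2·area = 152  (B↔C swapped to make it positive)
  edge (20, 4)→(13, 17): d=(-7,13) right/bottom  bias=-1
  edge (13, 17)→(4, 12): d=(-9,-5) top-left  bias=+0
  edge (4, 12)→(20, 4): d=(16,-8) top-left  bias=+0
    (9,2)@(19, 5): e=[6,138,8] → X
    (10,2)@(21, 5): e=[-20,148,24] → .
    (7,3)@(15, 7): e=[44,100,8] → X
    (8,3)@(17, 7): e=[18,110,24] → X
    (9,3)@(19, 7): e=[-8,120,40] → .
    (5,4)@(11, 9): e=[82,62,8] → X
    (6,4)@(13, 9): e=[56,72,24] → X
    (9,4)@(19, 9): e=[-22,102,72] → .
    (3,5)@(7, 11): e=[120,24,8] → X
    (4,5)@(9, 11): e=[94,34,24] → X
    (8,5)@(17, 11): e=[-10,74,88] → .
    (3,6)@(7, 13): e=[106,6,40] → X
    (6,8)@(13, 17): e=[0,0,152] → .  [on edge]
  covered (19 px):
    . . . . . . . . . . . .
    . . . . . . . . . . . .
    . . . . . . . . . X . .
    . . . . . . . X X . . .
    . . . . . X X X X . . .
    . . . X X X X X . . . .
    . . . X X X X X . . . .
    . . . . . X X . . . . .
    . . . . . . . . . . . .
    . . . . . . . . . . . .
    . . . . . . . . . . . .

Final: [[4,2],[3,3],[4,3],[5,3],[2,4],[3,4],[4,4],[5,4],[6,4],[1,5],[2,5],[3,5],[4,5],[5,5],[6,5],[7,5],[0,6],[1,6],[2,6],[3,6],[4,6],[5,6],[6,6],[7,6],[8,6],[2,7],[3,7],[4,7],[5,7],[6,7],[7,7],[8,7],[7,8],[8,8],[9,8]]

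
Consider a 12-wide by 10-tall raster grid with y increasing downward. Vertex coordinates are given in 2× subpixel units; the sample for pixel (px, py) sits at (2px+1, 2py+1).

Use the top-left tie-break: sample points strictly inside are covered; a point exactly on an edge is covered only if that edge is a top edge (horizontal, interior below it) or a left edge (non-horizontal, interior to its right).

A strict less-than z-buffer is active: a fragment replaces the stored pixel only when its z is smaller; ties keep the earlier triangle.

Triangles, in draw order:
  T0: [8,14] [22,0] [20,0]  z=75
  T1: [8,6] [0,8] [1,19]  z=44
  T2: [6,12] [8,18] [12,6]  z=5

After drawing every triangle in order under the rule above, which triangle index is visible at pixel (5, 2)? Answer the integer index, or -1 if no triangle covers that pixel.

T0:
  2·area = 28  (B↔C swapped to make it positive)
  edge (8, 14)→(20, 0): d=(12,-14) top-left  bias=+0
  edge (20, 0)→(22, 0): d=(2,0) top-left  bias=+0
  edge (22, 0)→(8, 14): d=(-14,14) right/bottom  bias=-1
    (10,0)@(21, 1): e=[26,2,0] → .  [on edge]
    (9,1)@(19, 3): e=[22,6,0] → .  [on edge]
    (8,2)@(17, 5): e=[18,10,0] → .  [on edge]
    (7,3)@(15, 7): e=[14,14,0] → .  [on edge]
    (6,4)@(13, 9): e=[10,18,0] → .  [on edge]
    (5,5)@(11, 11): e=[6,22,0] → .  [on edge]
    (4,6)@(9, 13): e=[2,26,0] → .  [on edge]
    (3,7)@(7, 15): e=[-2,30,0] → .  [on edge]
    (2,8)@(5, 17): e=[-6,34,0] → .  [on edge]
    (1,9)@(3, 19): e=[-10,38,0] → .  [on edge]
  covered (0 px):
    . . . . . . . . . . . .
    . . . . . . . . . . . .
    . . . . . . . . . . . .
    . . . . . . . . . . . .
    . . . . . . . . . . . .
    . . . . . . . . . . . .
    . . . . . . . . . . . .
    . . . . . . . . . . . .
    . . . . . . . . . . . .
    . . . . . . . . . . . .
T1:
  2·area = 90  (B↔C swapped to make it positive)
  edge (8, 6)→(1, 19): d=(-7,13) right/bottom  bias=-1
  edge (1, 19)→(0, 8): d=(-1,-11) top-left  bias=+0
  edge (0, 8)→(8, 6): d=(8,-2) top-left  bias=+0
    (2,3)@(5, 7): e=[32,56,2] → X
    (3,3)@(7, 7): e=[6,78,6] → X
    (4,3)@(9, 7): e=[-20,100,10] → .
    (0,4)@(1, 9): e=[70,10,10] → X
    (1,4)@(3, 9): e=[44,32,14] → X
    (3,4)@(7, 9): e=[-8,76,22] → .
    (0,5)@(1, 11): e=[56,8,26] → X
    (3,5)@(7, 11): e=[-22,74,38] → .
    (0,6)@(1, 13): e=[42,6,42] → X
    (2,6)@(5, 13): e=[-10,50,50] → .
    (0,7)@(1, 15): e=[28,4,58] → X
    (2,7)@(5, 15): e=[-24,48,66] → .
    (0,9)@(1, 19): e=[0,0,90] → .  [on edge]
  covered (13 px):
    . . . . . . . . . . . .
    . . . . . . . . . . . .
    . . . . . . . . . . . .
    . . X X . . . . . . . .
    X X X . . . . . . . . .
    X X X . . . . . . . . .
    X X . . . . . . . . . .
    X X . . . . . . . . . .
    X . . . . . . . . . . .
    . . . . . . . . . . . .
T2:
  2·area = 48  (B↔C swapped to make it positive)
  edge (6, 12)→(12, 6): d=(6,-6) top-left  bias=+0
  edge (12, 6)→(8, 18): d=(-4,12) right/bottom  bias=-1
  edge (8, 18)→(6, 12): d=(-2,-6) top-left  bias=+0
    (8,0)@(17, 1): e=[0,-40,88] → .  [on edge]
    (1,1)@(3, 3): e=[-72,120,0] → .  [on edge]
    (6,1)@(13, 3): e=[-12,0,60] → .  [on edge]
    (7,1)@(15, 3): e=[0,-24,72] → .  [on edge]
    (6,2)@(13, 5): e=[0,-8,56] → .  [on edge]
    (5,3)@(11, 7): e=[0,8,40] → X  [on edge]
    (6,3)@(13, 7): e=[12,-16,52] → .
    (2,4)@(5, 9): e=[-24,72,0] → .  [on edge]
    (4,4)@(9, 9): e=[0,24,24] → X  [on edge]
    (5,4)@(11, 9): e=[12,0,36] → .  [on edge]
    (3,5)@(7, 11): e=[0,40,8] → X  [on edge]
    (5,5)@(11, 11): e=[24,-8,32] → .
    (2,6)@(5, 13): e=[0,56,-8] → .  [on edge]
    (1,7)@(3, 15): e=[0,72,-24] → .  [on edge]
    (3,7)@(7, 15): e=[24,24,0] → X  [on edge]
    (4,7)@(9, 15): e=[36,0,12] → .  [on edge]
    (0,8)@(1, 17): e=[0,88,-40] → .  [on edge]
  covered (7 px):
    . . . . . . . . . . . .
    . . . . . . . . . . . .
    . . . . . . . . . . . .
    . . . . . X . . . . . .
    . . . . X . . . . . . .
    . . . X X . . . . . . .
    . . . X X . . . . . . .
    . . . X . . . . . . . .
    . . . . . . . . . . . .
    . . . . . . . . . . . .

Z-buffer (winner per pixel, '.' = empty):
  . . . . . . . . . . . .
  . . . . . . . . . . . .
  . . . . . . . . . . . .
  . . 1 1 . 2 . . . . . .
  1 1 1 . 2 . . . . . . .
  1 1 1 2 2 . . . . . . .
  1 1 . 2 2 . . . . . . .
  1 1 . 2 . . . . . . . .
  1 . . . . . . . . . . .
  . . . . . . . . . . . .

Answer: -1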